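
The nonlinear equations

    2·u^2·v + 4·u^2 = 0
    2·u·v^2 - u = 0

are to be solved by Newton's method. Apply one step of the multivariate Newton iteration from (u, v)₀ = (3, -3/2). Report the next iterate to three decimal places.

(0.947, -1.316)

At (3, -3/2): F = (9.000, 10.500).
Jacobian J = [[4·u·v + 8·u, 2·u^2], [2·v^2 - 1, 4·u·v]].
At the point, J = [[6.000, 18.000], [3.500, -18.000]] (det J = -171.000).
Solving J·Δ = −F gives Δ = (-2.053, 0.184).
Then the next iterate is (u, v)₁ = (0.947, -1.316).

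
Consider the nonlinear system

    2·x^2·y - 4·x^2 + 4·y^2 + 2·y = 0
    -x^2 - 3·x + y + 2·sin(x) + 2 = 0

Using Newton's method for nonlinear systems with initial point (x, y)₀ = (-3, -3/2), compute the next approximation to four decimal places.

At (-3, -3/2): F = (-57.0000, 0.217760).
Jacobian J = [[4·x·y - 8·x, 2·x^2 + 8·y + 2], [-2·x + 2·cos(x) - 3, 1]].
At the point, J = [[42.0000, 8.0000], [1.020015, 1.0000]] (det J = 33.839880).
Solving J·Δ = −F gives Δ = (1.7359, -1.9884).
Then the next iterate is (x, y)₁ = (-1.2641, -3.4884).

(-1.2641, -3.4884)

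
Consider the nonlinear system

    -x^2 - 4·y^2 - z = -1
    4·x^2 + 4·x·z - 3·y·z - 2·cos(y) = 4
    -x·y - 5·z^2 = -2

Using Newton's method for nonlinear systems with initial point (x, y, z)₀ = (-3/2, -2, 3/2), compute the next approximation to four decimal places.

(-1.7663, -0.8241, 0.7654)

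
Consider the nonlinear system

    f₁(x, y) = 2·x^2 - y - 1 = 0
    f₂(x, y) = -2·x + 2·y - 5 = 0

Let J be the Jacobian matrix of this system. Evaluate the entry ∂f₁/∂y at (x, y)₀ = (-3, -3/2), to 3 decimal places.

∂f₁/∂y = -1.
At (-3, -3/2) this is -1.000.

-1.000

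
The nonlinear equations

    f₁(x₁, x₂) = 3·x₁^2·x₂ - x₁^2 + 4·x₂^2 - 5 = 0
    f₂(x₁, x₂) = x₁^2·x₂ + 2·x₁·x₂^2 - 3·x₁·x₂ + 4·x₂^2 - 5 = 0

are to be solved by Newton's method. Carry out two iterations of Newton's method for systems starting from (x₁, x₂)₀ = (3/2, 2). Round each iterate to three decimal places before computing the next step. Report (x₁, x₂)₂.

At (3/2, 2): F = (22.250, 18.500).
Jacobian J = [[6·x₁·x₂ - 2·x₁, 3·x₁^2 + 8·x₂], [2·x₁·x₂ + 2·x₂^2 - 3·x₂, x₁^2 + 4·x₁·x₂ - 3·x₁ + 8·x₂]].
At the point, J = [[15.000, 22.750], [8.000, 25.750]] (det J = 204.250).
Solving J·Δ = −F gives Δ = (-0.744, -0.487).
Then the next iterate is (x₁, x₂)₁ = (0.756, 1.513).
Round to (0.756, 1.513) and repeat: F = (6.17934, 5.05115), J = [[5.35097, 13.81861], [2.32699, 14.98285]].
Δ = (-0.475, -0.263), so (x₁, x₂)₂ = (0.281, 1.250).

(0.281, 1.250)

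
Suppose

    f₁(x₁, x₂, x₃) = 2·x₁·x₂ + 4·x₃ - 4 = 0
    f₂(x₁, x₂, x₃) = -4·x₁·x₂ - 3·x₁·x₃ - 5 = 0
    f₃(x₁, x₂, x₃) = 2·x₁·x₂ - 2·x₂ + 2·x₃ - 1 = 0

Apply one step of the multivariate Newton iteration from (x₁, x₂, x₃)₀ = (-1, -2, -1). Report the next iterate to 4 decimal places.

At (-1, -2, -1): F = (-4.0000, -16.0000, 5.0000).
Jacobian J = [[2·x₂, 2·x₁, 4], [-4·x₂ - 3·x₃, -4·x₁, -3·x₁], [2·x₂, 2·x₁ - 2, 2]].
At the point, J = [[-4.0000, -2.0000, 4.0000], [11.0000, 4.0000, 3.0000], [-4.0000, -4.0000, 2.0000]] (det J = -124.0000).
Solving J·Δ = −F gives Δ = (0.0161, 2.3226, 2.1774).
Then the next iterate is (x₁, x₂, x₃)₁ = (-0.9839, 0.3226, 1.1774).

(-0.9839, 0.3226, 1.1774)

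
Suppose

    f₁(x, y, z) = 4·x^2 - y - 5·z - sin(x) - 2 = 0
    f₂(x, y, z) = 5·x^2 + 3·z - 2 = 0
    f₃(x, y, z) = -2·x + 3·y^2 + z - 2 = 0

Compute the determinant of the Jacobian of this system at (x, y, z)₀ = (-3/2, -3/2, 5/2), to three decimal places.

-1009.910

J = [[8·x - cos(x), -1, -5], [10·x, 0, 3], [-2, 6·y, 1]].
At the point, J = [[-12.07074, -1.000, -5.000], [-15.000, 0.000, 3.000], [-2.000, -9.000, 1.000]].
det J = -1009.910.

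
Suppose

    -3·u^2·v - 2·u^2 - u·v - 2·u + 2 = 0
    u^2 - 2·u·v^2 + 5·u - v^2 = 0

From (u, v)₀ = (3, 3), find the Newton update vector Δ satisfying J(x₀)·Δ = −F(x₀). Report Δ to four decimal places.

At (3, 3): F = (-112.0000, -39.0000).
Jacobian J = [[-6·u·v - 4·u - v - 2, -3·u^2 - u], [2·u - 2·v^2 + 5, -4·u·v - 2·v]].
At the point, J = [[-71.0000, -30.0000], [-7.0000, -42.0000]] (det J = 2772.0000).
Solving J·Δ = −F gives Δ = (-1.2749, -0.7161).

(-1.2749, -0.7161)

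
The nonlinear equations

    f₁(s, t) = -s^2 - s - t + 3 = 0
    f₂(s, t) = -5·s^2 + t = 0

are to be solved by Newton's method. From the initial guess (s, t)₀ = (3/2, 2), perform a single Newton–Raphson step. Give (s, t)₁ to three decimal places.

At (3/2, 2): F = (-2.750, -9.250).
Jacobian J = [[-2·s - 1, -1], [-10·s, 1]].
At the point, J = [[-4.000, -1.000], [-15.000, 1.000]] (det J = -19.000).
Solving J·Δ = −F gives Δ = (-0.632, -0.224).
Then the next iterate is (s, t)₁ = (0.868, 1.776).

(0.868, 1.776)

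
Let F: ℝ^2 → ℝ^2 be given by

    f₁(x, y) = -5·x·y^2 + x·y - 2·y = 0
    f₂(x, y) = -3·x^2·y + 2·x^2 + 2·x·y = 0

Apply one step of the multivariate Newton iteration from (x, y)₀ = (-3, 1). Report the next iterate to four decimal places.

At (-3, 1): F = (10.0000, -15.0000).
Jacobian J = [[-5·y^2 + y, -10·x·y + x - 2], [-6·x·y + 4·x + 2·y, -3·x^2 + 2·x]].
At the point, J = [[-4.0000, 25.0000], [8.0000, -33.0000]] (det J = -68.0000).
Solving J·Δ = −F gives Δ = (0.6618, -0.2941).
Then the next iterate is (x, y)₁ = (-2.3382, 0.7059).

(-2.3382, 0.7059)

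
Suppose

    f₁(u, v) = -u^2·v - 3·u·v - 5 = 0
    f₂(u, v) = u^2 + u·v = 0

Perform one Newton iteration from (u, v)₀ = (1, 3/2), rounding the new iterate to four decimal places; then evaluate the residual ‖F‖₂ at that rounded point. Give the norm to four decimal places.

At (1, 3/2): F = (-11.0000, 2.5000).
Jacobian J = [[-2·u·v - 3·v, -u^2 - 3·u], [2·u + v, u]].
At the point, J = [[-7.5000, -4.0000], [3.5000, 1.0000]] (det J = 6.5000).
Solving J·Δ = −F gives Δ = (0.1538, -3.0385).
Then the next iterate is (u, v)₁ = (1.1538, -1.5385).
Re-evaluating at (1.1538, -1.5385): F = (2.373499, -0.443867), so ‖F‖₂ = 2.4146.

2.4146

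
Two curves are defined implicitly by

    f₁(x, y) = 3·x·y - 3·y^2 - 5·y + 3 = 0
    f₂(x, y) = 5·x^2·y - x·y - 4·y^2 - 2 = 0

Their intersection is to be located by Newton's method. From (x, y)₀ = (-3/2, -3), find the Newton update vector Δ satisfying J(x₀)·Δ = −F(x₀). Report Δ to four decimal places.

(1.1012, 0.6365)

At (-3/2, -3): F = (4.5000, -76.2500).
Jacobian J = [[3·y, 3·x - 6·y - 5], [10·x·y - y, 5·x^2 - x - 8·y]].
At the point, J = [[-9.0000, 8.5000], [48.0000, 36.7500]] (det J = -738.7500).
Solving J·Δ = −F gives Δ = (1.1012, 0.6365).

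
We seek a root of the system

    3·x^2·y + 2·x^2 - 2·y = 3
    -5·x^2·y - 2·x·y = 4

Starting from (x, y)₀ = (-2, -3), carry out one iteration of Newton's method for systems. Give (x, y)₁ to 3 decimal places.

(-1.565, -1.717)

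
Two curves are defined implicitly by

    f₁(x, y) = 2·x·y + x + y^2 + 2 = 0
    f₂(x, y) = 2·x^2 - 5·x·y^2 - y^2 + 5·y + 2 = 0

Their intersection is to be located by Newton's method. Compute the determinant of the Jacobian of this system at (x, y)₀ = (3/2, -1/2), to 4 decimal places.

-9.5000

J = [[2·y + 1, 2·x + 2·y], [4·x - 5·y^2, -10·x·y - 2·y + 5]].
At the point, J = [[0.0000, 2.0000], [4.7500, 13.5000]].
det J = -9.5000.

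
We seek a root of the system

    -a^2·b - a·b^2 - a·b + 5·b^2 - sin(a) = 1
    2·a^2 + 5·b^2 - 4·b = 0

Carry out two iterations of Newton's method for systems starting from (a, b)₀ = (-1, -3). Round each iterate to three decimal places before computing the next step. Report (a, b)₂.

(0.131, -1.031)

At (-1, -3): F = (53.84147, 59.000).
Jacobian J = [[-2·a·b - b^2 - b - cos(a), -a^2 - 2·a·b - a + 10·b], [4·a, 10·b - 4]].
At the point, J = [[-12.54030, -36.000], [-4.000, -34.000]] (det J = 282.37028).
Solving J·Δ = −F gives Δ = (-1.039, 1.858).
Then the next iterate is (a, b)₁ = (-2.039, -1.142).
Round to (-2.039, -1.142) and repeat: F = (11.49174, 19.40386), J = [[-4.36796, -18.19560], [-8.156, -15.420]].
Δ = (2.170, 0.111), so (a, b)₂ = (0.131, -1.031).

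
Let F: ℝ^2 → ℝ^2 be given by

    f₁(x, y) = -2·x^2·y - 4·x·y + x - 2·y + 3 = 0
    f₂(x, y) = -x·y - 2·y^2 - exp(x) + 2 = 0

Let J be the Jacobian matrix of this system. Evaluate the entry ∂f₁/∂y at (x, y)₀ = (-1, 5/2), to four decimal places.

0.0000

∂f₁/∂y = -2·x^2 - 4·x - 2.
At (-1, 5/2) this is 0.0000.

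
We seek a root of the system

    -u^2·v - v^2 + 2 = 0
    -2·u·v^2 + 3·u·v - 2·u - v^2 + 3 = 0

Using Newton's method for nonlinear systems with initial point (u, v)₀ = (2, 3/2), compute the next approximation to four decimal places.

At (2, 3/2): F = (-6.2500, -3.2500).
Jacobian J = [[-2·u·v, -u^2 - 2·v], [-2·v^2 + 3·v - 2, -4·u·v + 3·u - 2·v]].
At the point, J = [[-6.0000, -7.0000], [-2.0000, -9.0000]] (det J = 40.0000).
Solving J·Δ = −F gives Δ = (-0.8375, -0.1750).
Then the next iterate is (u, v)₁ = (1.1625, 1.3250).

(1.1625, 1.3250)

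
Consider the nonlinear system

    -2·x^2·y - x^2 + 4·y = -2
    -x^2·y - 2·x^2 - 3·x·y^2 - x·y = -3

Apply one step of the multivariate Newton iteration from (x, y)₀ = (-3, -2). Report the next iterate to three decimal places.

At (-3, -2): F = (21.000, 33.000).
Jacobian J = [[-4·x·y - 2·x, -2·x^2 + 4], [-2·x·y - 4·x - 3·y^2 - y, -x^2 - 6·x·y - x]].
At the point, J = [[-18.000, -14.000], [-10.000, -42.000]] (det J = 616.000).
Solving J·Δ = −F gives Δ = (0.682, 0.623).
Then the next iterate is (x, y)₁ = (-2.318, -1.377).

(-2.318, -1.377)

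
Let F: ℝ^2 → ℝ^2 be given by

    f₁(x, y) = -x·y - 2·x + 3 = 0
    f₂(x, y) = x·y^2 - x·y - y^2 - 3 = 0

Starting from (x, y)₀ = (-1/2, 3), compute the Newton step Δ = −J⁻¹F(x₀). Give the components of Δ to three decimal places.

At (-1/2, 3): F = (5.500, -15.000).
Jacobian J = [[-y - 2, -x], [y^2 - y, 2·x·y - x - 2·y]].
At the point, J = [[-5.000, 0.500], [6.000, -8.500]] (det J = 39.500).
Solving J·Δ = −F gives Δ = (0.994, -1.063).

(0.994, -1.063)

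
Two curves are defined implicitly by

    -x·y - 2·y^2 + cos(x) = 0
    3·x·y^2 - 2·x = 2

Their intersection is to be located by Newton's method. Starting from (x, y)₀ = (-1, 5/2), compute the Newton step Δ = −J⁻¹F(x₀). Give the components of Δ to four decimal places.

At (-1, 5/2): F = (-9.459698, -18.7500).
Jacobian J = [[-y - sin(x), -x - 4·y], [3·y^2 - 2, 6·x·y]].
At the point, J = [[-1.658529, -9.0000], [16.7500, -15.0000]] (det J = 175.627935).
Solving J·Δ = −F gives Δ = (0.1529, -1.0793).

(0.1529, -1.0793)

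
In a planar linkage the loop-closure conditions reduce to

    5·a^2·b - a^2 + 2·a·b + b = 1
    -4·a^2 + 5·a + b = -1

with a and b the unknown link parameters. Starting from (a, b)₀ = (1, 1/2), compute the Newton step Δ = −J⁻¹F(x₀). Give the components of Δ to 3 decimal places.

(0.643, -0.571)

At (1, 1/2): F = (2.000, 2.500).
Jacobian J = [[10·a·b - 2·a + 2·b, 5·a^2 + 2·a + 1], [-8·a + 5, 1]].
At the point, J = [[4.000, 8.000], [-3.000, 1.000]] (det J = 28.000).
Solving J·Δ = −F gives Δ = (0.643, -0.571).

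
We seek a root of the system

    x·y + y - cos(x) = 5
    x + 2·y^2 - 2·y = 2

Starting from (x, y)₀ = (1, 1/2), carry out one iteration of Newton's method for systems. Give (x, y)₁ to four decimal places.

(2.5000, 1.7640)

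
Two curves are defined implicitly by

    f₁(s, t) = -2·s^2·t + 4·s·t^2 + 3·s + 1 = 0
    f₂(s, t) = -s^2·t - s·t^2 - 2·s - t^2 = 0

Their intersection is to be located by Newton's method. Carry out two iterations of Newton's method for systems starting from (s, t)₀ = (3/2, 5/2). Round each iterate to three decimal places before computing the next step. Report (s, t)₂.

(0.453, 0.858)

At (3/2, 5/2): F = (31.750, -24.250).
Jacobian J = [[-4·s·t + 4·t^2 + 3, -2·s^2 + 8·s·t], [-2·s·t - t^2 - 2, -s^2 - 2·s·t - 2·t]].
At the point, J = [[13.000, 25.500], [-15.750, -14.750]] (det J = 209.875).
Solving J·Δ = −F gives Δ = (-0.715, -0.881).
Then the next iterate is (s, t)₁ = (0.785, 1.619).
Round to (0.785, 1.619) and repeat: F = (9.59011, -7.24644), J = [[8.40098, 8.93487], [-7.16299, -6.39606]].
Δ = (-0.332, -0.761), so (s, t)₂ = (0.453, 0.858).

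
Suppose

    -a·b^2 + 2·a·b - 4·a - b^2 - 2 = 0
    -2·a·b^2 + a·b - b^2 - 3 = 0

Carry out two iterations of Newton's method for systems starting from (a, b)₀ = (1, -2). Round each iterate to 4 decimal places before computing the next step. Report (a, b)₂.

(0.8343, 3.6153)

At (1, -2): F = (-18.0000, -17.0000).
Jacobian J = [[-b^2 + 2·b - 4, -2·a·b + 2·a - 2·b], [-2·b^2 + b, -4·a·b + a - 2·b]].
At the point, J = [[-12.0000, 10.0000], [-10.0000, 13.0000]] (det J = -56.0000).
Solving J·Δ = −F gives Δ = (-1.1429, 0.4286).
Then the next iterate is (a, b)₁ = (-0.1429, -1.5714).
Round to (-0.1429, -1.5714) and repeat: F = (-3.095729, -4.539020), J = [[-9.612098, 2.407894], [-6.509996, 2.101688]].
Δ = (0.9772, 5.1867), so (a, b)₂ = (0.8343, 3.6153).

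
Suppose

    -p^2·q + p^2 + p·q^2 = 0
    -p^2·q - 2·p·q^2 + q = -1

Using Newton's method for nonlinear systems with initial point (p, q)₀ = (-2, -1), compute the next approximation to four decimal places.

(-1.1429, -0.7403)

At (-2, -1): F = (6.0000, 8.0000).
Jacobian J = [[-2·p·q + 2·p + q^2, -p^2 + 2·p·q], [-2·p·q - 2·q^2, -p^2 - 4·p·q + 1]].
At the point, J = [[-7.0000, 0.0000], [-6.0000, -11.0000]] (det J = 77.0000).
Solving J·Δ = −F gives Δ = (0.8571, 0.2597).
Then the next iterate is (p, q)₁ = (-1.1429, -0.7403).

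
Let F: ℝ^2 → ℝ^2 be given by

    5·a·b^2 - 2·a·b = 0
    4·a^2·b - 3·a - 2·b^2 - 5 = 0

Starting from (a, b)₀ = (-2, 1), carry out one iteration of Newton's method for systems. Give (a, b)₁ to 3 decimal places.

At (-2, 1): F = (-6.000, 15.000).
Jacobian J = [[5·b^2 - 2·b, 10·a·b - 2·a], [8·a·b - 3, 4·a^2 - 4·b]].
At the point, J = [[3.000, -16.000], [-19.000, 12.000]] (det J = -268.000).
Solving J·Δ = −F gives Δ = (0.627, -0.257).
Then the next iterate is (a, b)₁ = (-1.373, 0.743).

(-1.373, 0.743)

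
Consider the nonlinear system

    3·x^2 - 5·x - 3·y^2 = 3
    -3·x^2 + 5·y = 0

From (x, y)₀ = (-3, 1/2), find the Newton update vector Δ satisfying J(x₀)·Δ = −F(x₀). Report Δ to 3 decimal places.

(1.930, -2.049)

At (-3, 1/2): F = (38.250, -24.500).
Jacobian J = [[6·x - 5, -6·y], [-6·x, 5]].
At the point, J = [[-23.000, -3.000], [18.000, 5.000]] (det J = -61.000).
Solving J·Δ = −F gives Δ = (1.930, -2.049).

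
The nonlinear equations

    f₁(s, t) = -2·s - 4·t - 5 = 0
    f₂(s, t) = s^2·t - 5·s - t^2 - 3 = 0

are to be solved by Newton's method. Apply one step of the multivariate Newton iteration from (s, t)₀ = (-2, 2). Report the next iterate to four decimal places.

(-1.1538, -0.6731)

At (-2, 2): F = (-9.0000, 11.0000).
Jacobian J = [[-2, -4], [2·s·t - 5, s^2 - 2·t]].
At the point, J = [[-2.0000, -4.0000], [-13.0000, 0.0000]] (det J = -52.0000).
Solving J·Δ = −F gives Δ = (0.8462, -2.6731).
Then the next iterate is (s, t)₁ = (-1.1538, -0.6731).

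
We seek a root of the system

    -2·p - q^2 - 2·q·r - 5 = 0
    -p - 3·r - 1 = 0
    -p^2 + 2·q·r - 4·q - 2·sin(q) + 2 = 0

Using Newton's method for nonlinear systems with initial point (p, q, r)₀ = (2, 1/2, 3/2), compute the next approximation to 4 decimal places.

(1.9133, -1.5264, -0.9711)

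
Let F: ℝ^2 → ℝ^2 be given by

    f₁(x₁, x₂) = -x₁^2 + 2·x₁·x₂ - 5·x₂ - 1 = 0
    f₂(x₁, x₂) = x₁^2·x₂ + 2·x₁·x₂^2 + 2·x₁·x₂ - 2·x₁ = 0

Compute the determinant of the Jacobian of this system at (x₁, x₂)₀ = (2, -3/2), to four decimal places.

J = [[-2·x₁ + 2·x₂, 2·x₁ - 5], [2·x₁·x₂ + 2·x₂^2 + 2·x₂ - 2, x₁^2 + 4·x₁·x₂ + 2·x₁]].
At the point, J = [[-7.0000, -1.0000], [-6.5000, -4.0000]].
det J = 21.5000.

21.5000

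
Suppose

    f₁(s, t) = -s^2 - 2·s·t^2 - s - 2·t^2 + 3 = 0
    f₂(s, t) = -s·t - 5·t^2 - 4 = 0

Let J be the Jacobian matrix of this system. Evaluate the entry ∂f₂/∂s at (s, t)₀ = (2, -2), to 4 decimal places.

∂f₂/∂s = -t.
At (2, -2) this is 2.0000.

2.0000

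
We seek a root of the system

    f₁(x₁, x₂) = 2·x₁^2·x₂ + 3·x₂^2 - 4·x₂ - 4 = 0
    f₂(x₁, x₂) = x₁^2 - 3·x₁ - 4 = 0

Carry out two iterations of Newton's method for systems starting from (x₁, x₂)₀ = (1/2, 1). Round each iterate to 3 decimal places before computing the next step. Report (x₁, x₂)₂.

(-1.175, 3.358)

At (1/2, 1): F = (-4.500, -5.250).
Jacobian J = [[4·x₁·x₂, 2·x₁^2 + 6·x₂ - 4], [2·x₁ - 3, 0]].
At the point, J = [[2.000, 2.500], [-2.000, 0.000]] (det J = 5.000).
Solving J·Δ = −F gives Δ = (-2.625, 3.900).
Then the next iterate is (x₁, x₂)₁ = (-2.125, 4.900).
Round to (-2.125, 4.900) and repeat: F = (92.68313, 6.89062), J = [[-41.650, 34.43125], [-7.250, 0.000]].
Δ = (0.950, -1.542), so (x₁, x₂)₂ = (-1.175, 3.358).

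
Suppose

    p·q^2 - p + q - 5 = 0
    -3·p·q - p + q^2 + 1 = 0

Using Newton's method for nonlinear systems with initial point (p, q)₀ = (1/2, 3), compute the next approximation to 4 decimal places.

(0.6447, 2.2105)

At (1/2, 3): F = (2.0000, 5.0000).
Jacobian J = [[q^2 - 1, 2·p·q + 1], [-3·q - 1, -3·p + 2·q]].
At the point, J = [[8.0000, 4.0000], [-10.0000, 4.5000]] (det J = 76.0000).
Solving J·Δ = −F gives Δ = (0.1447, -0.7895).
Then the next iterate is (p, q)₁ = (0.6447, 2.2105).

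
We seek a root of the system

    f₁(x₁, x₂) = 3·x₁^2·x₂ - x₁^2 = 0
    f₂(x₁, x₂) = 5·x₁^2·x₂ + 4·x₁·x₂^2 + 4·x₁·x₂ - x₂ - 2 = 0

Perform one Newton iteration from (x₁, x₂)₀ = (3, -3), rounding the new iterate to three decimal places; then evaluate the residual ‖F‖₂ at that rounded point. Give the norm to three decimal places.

32.113

At (3, -3): F = (-90.000, -62.000).
Jacobian J = [[6·x₁·x₂ - 2·x₁, 3·x₁^2], [10·x₁·x₂ + 4·x₂^2 + 4·x₂, 5·x₁^2 + 8·x₁·x₂ + 4·x₁ - 1]].
At the point, J = [[-60.000, 27.000], [-66.000, -16.000]] (det J = 2742.000).
Solving J·Δ = −F gives Δ = (-1.136, 0.810).
Then the next iterate is (x₁, x₂)₁ = (1.864, -2.190).
Re-evaluating at (1.864, -2.190): F = (-26.30193, -18.42465), so ‖F‖₂ = 32.113.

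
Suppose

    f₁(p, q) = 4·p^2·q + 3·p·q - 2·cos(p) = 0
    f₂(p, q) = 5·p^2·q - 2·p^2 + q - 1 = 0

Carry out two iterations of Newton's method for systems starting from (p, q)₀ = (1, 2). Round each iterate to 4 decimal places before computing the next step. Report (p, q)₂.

(0.5203, 0.6485)

At (1, 2): F = (12.919395, 9.0000).
Jacobian J = [[8·p·q + 3·q + 2·sin(p), 4·p^2 + 3·p], [10·p·q - 4·p, 5·p^2 + 1]].
At the point, J = [[23.682942, 7.0000], [16.0000, 6.0000]] (det J = 30.097652).
Solving J·Δ = −F gives Δ = (-0.4823, -0.2138).
Then the next iterate is (p, q)₁ = (0.5177, 1.7862).
Round to (0.5177, 1.7862) and repeat: F = (2.951129, 2.643800), J = [[13.746092, 2.625153], [7.176357, 2.340066]].
Δ = (0.0026, -1.1377), so (p, q)₂ = (0.5203, 0.6485).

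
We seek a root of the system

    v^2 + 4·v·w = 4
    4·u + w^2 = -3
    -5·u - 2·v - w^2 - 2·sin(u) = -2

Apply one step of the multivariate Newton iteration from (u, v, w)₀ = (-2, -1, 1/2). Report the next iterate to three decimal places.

(-0.500, 4.284, -0.750)

At (-2, -1, 1/2): F = (-5.000, -4.750, 15.56859).
Jacobian J = [[0, 2·v + 4·w, 4·v], [4, 0, 2·w], [-2·cos(u) - 5, -2, -2·w]].
At the point, J = [[0.000, 0.000, -4.000], [4.000, 0.000, 1.000], [-4.16771, -2.000, -1.000]] (det J = 32.000).
Solving J·Δ = −F gives Δ = (1.500, 5.284, -1.250).
Then the next iterate is (u, v, w)₁ = (-0.500, 4.284, -0.750).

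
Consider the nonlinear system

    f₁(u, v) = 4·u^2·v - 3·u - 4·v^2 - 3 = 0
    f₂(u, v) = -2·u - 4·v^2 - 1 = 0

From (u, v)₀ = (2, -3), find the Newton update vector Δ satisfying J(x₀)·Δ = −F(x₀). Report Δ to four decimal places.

(-0.5175, 1.6652)

At (2, -3): F = (-93.0000, -41.0000).
Jacobian J = [[8·u·v - 3, 4·u^2 - 8·v], [-2, -8·v]].
At the point, J = [[-51.0000, 40.0000], [-2.0000, 24.0000]] (det J = -1144.0000).
Solving J·Δ = −F gives Δ = (-0.5175, 1.6652).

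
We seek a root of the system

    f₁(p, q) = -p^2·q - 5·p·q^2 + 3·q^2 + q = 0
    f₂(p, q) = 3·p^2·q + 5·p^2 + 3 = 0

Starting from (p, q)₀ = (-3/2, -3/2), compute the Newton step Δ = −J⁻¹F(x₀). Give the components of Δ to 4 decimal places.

At (-3/2, -3/2): F = (25.5000, 4.1250).
Jacobian J = [[-2·p·q - 5·q^2, -p^2 - 10·p·q + 6·q + 1], [6·p·q + 10·p, 3·p^2]].
At the point, J = [[-15.7500, -32.7500], [-1.5000, 6.7500]] (det J = -155.4375).
Solving J·Δ = −F gives Δ = (1.9765, -0.1719).

(1.9765, -0.1719)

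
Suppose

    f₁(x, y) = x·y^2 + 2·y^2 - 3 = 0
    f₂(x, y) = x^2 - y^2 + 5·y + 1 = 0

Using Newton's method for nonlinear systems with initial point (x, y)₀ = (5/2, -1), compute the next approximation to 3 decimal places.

At (5/2, -1): F = (1.500, 1.250).
Jacobian J = [[y^2, 2·x·y + 4·y], [2·x, -2·y + 5]].
At the point, J = [[1.000, -9.000], [5.000, 7.000]] (det J = 52.000).
Solving J·Δ = −F gives Δ = (-0.418, 0.120).
Then the next iterate is (x, y)₁ = (2.082, -0.880).

(2.082, -0.880)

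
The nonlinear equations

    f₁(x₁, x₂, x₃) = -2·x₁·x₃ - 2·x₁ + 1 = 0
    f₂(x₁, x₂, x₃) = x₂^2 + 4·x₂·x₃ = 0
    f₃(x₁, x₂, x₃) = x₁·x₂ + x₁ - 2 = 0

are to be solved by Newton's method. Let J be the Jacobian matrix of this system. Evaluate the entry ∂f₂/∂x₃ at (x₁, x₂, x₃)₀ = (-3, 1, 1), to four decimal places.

4.0000

∂f₂/∂x₃ = 4·x₂.
At (-3, 1, 1) this is 4.0000.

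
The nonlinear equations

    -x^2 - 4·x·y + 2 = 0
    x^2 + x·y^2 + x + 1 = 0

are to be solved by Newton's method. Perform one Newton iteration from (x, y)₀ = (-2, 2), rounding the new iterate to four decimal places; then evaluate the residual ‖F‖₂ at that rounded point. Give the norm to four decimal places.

At (-2, 2): F = (14.0000, -5.0000).
Jacobian J = [[-2·x - 4·y, -4·x], [2·x + y^2 + 1, 2·x·y]].
At the point, J = [[-4.0000, 8.0000], [1.0000, -8.0000]] (det J = 24.0000).
Solving J·Δ = −F gives Δ = (3.0000, -0.2500).
Then the next iterate is (x, y)₁ = (1.0000, 1.7500).
Re-evaluating at (1.0000, 1.7500): F = (-6.0000, 6.0625), so ‖F‖₂ = 8.5296.

8.5296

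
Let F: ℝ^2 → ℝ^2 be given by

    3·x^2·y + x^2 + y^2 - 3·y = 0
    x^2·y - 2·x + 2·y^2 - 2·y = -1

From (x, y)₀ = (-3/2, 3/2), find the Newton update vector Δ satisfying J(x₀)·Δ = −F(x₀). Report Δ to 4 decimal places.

(0.0570, -1.3608)

At (-3/2, 3/2): F = (10.1250, 8.8750).
Jacobian J = [[6·x·y + 2·x, 3·x^2 + 2·y - 3], [2·x·y - 2, x^2 + 4·y - 2]].
At the point, J = [[-16.5000, 6.7500], [-6.5000, 6.2500]] (det J = -59.2500).
Solving J·Δ = −F gives Δ = (0.0570, -1.3608).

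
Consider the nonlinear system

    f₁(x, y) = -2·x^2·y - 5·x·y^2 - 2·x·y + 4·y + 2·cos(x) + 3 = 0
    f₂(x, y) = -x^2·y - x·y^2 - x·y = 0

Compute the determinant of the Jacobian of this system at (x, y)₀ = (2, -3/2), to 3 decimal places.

J = [[-4·x·y - 5·y^2 - 2·y - 2·sin(x), -2·x^2 - 10·x·y - 2·x + 4], [-2·x·y - y^2 - y, -x^2 - 2·x·y - x]].
At the point, J = [[1.93141, 22.000], [5.250, 0.000]].
det J = -115.500.

-115.500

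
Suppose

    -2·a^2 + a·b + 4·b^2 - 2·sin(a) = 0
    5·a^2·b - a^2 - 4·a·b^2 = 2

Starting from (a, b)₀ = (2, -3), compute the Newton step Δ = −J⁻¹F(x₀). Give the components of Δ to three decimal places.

(-0.575, 1.183)

At (2, -3): F = (20.18141, -138.000).
Jacobian J = [[-4·a + b - 2·cos(a), a + 8·b], [10·a·b - 2·a - 4·b^2, 5·a^2 - 8·a·b]].
At the point, J = [[-10.16771, -22.000], [-100.000, 68.000]] (det J = -2891.40403).
Solving J·Δ = −F gives Δ = (-0.575, 1.183).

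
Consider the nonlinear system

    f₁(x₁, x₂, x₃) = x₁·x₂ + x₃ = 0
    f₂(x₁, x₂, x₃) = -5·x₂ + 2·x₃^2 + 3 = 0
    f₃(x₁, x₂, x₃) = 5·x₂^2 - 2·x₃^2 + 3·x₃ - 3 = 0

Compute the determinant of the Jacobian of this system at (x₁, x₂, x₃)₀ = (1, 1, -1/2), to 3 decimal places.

J = [[x₂, x₁, 1], [0, -5, 4·x₃], [0, 10·x₂, -4·x₃ + 3]].
At the point, J = [[1.000, 1.000, 1.000], [0.000, -5.000, -2.000], [0.000, 10.000, 5.000]].
det J = -5.000.

-5.000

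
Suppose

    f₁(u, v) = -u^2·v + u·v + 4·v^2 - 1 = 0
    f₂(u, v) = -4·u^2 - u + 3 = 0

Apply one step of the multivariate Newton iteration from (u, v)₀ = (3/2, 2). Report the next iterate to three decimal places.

At (3/2, 2): F = (13.500, -7.500).
Jacobian J = [[-2·u·v + v, -u^2 + u + 8·v], [-8·u - 1, 0]].
At the point, J = [[-4.000, 15.250], [-13.000, 0.000]] (det J = 198.250).
Solving J·Δ = −F gives Δ = (-0.577, -1.037).
Then the next iterate is (u, v)₁ = (0.923, 0.963).

(0.923, 0.963)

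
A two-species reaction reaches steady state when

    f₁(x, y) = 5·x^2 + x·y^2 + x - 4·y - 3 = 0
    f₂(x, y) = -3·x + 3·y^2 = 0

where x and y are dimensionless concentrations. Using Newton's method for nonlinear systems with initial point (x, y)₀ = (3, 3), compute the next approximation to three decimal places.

(1.913, 1.819)

At (3, 3): F = (60.000, 18.000).
Jacobian J = [[10·x + y^2 + 1, 2·x·y - 4], [-3, 6·y]].
At the point, J = [[40.000, 14.000], [-3.000, 18.000]] (det J = 762.000).
Solving J·Δ = −F gives Δ = (-1.087, -1.181).
Then the next iterate is (x, y)₁ = (1.913, 1.819).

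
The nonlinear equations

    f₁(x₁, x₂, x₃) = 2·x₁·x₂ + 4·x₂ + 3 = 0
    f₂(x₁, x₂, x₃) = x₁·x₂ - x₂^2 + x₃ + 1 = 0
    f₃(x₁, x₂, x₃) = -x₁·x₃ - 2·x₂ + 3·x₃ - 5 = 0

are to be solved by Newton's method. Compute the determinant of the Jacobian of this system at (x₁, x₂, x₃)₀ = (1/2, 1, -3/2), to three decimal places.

-8.500

J = [[2·x₂, 2·x₁ + 4, 0], [x₂, x₁ - 2·x₂, 1], [-x₃, -2, -x₁ + 3]].
At the point, J = [[2.000, 5.000, 0.000], [1.000, -1.500, 1.000], [1.500, -2.000, 2.500]].
det J = -8.500.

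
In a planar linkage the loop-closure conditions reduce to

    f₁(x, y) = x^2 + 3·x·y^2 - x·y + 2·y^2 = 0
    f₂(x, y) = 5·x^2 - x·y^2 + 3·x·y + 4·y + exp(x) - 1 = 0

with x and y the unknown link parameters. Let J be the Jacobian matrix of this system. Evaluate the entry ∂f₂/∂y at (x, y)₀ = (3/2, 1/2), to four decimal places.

∂f₂/∂y = -2·x·y + 3·x + 4.
At (3/2, 1/2) this is 7.0000.

7.0000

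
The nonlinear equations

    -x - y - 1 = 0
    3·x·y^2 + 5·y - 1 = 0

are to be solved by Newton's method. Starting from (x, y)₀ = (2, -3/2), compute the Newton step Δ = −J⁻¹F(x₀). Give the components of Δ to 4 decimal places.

At (2, -3/2): F = (-1.5000, 5.0000).
Jacobian J = [[-1, -1], [3·y^2, 6·x·y + 5]].
At the point, J = [[-1.0000, -1.0000], [6.7500, -13.0000]] (det J = 19.7500).
Solving J·Δ = −F gives Δ = (-1.2405, -0.2595).

(-1.2405, -0.2595)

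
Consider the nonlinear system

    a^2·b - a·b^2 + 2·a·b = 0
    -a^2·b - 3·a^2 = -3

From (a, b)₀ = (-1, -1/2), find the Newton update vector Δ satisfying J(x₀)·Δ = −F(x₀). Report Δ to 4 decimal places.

At (-1, -1/2): F = (0.7500, 0.5000).
Jacobian J = [[2·a·b - b^2 + 2·b, a^2 - 2·a·b + 2·a], [-2·a·b - 6·a, -a^2]].
At the point, J = [[-0.2500, -2.0000], [5.0000, -1.0000]] (det J = 10.2500).
Solving J·Δ = −F gives Δ = (-0.0244, 0.3780).

(-0.0244, 0.3780)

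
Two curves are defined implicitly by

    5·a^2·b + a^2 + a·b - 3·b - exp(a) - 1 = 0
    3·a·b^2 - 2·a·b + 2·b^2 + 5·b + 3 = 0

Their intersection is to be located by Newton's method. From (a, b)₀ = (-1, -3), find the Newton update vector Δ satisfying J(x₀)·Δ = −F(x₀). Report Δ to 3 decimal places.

At (-1, -3): F = (-3.36788, -27.000).
Jacobian J = [[10·a·b + 2·a + b - exp(a), 5·a^2 + a - 3], [3·b^2 - 2·b, 6·a·b - 2·a + 4·b + 5]].
At the point, J = [[24.63212, 1.000], [33.000, 13.000]] (det J = 287.21757).
Solving J·Δ = −F gives Δ = (0.058, 1.929).

(0.058, 1.929)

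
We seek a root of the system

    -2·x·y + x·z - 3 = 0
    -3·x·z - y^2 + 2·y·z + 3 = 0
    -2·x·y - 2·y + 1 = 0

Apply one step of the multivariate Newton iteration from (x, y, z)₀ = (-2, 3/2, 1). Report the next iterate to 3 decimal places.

(-0.537, 1.694, 0.426)

At (-2, 3/2, 1): F = (1.000, 9.750, 4.000).
Jacobian J = [[-2·y + z, -2·x, x], [-3·z, -2·y + 2·z, -3·x + 2·y], [-2·y, -2·x - 2, 0]].
At the point, J = [[-2.000, 4.000, -2.000], [-3.000, -1.000, 9.000], [-3.000, 2.000, 0.000]] (det J = -54.000).
Solving J·Δ = −F gives Δ = (1.463, 0.194, -0.574).
Then the next iterate is (x, y, z)₁ = (-0.537, 1.694, 0.426).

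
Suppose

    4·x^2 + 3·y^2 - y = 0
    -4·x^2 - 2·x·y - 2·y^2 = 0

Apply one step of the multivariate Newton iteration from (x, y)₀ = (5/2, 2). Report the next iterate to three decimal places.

At (5/2, 2): F = (35.000, -43.000).
Jacobian J = [[8·x, 6·y - 1], [-8·x - 2·y, -2·x - 4·y]].
At the point, J = [[20.000, 11.000], [-24.000, -13.000]] (det J = 4.000).
Solving J·Δ = −F gives Δ = (-4.500, 5.000).
Then the next iterate is (x, y)₁ = (-2.000, 7.000).

(-2.000, 7.000)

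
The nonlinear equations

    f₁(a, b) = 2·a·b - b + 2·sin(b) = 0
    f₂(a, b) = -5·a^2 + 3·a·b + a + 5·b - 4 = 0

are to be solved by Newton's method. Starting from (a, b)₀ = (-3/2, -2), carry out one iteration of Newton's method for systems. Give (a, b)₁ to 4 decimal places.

(0.2849, -2.1983)

At (-3/2, -2): F = (6.181405, -17.7500).
Jacobian J = [[2·b, 2·a + 2·cos(b) - 1], [-10·a + 3·b + 1, 3·a + 5]].
At the point, J = [[-4.0000, -4.832294], [10.0000, 0.5000]] (det J = 46.322937).
Solving J·Δ = −F gives Δ = (1.7849, -0.1983).
Then the next iterate is (a, b)₁ = (0.2849, -2.1983).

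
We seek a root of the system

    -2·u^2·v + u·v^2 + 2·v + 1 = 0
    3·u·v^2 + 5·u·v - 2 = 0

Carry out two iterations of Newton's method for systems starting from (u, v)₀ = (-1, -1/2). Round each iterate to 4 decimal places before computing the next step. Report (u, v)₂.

(-0.9600, -0.8984)

At (-1, -1/2): F = (0.7500, -0.2500).
Jacobian J = [[-4·u·v + v^2, -2·u^2 + 2·u·v + 2], [3·v^2 + 5·v, 6·u·v + 5·u]].
At the point, J = [[-1.7500, 1.0000], [-1.7500, -2.0000]] (det J = 5.2500).
Solving J·Δ = −F gives Δ = (0.2381, -0.3333).
Then the next iterate is (u, v)₁ = (-0.7619, -0.8333).
Round to (-0.7619, -0.8333) and repeat: F = (-0.228208, -0.412708), J = [[-1.845176, 2.108799], [-2.083333, -0.000152]].
Δ = (-0.1981, -0.0651), so (u, v)₂ = (-0.9600, -0.8984).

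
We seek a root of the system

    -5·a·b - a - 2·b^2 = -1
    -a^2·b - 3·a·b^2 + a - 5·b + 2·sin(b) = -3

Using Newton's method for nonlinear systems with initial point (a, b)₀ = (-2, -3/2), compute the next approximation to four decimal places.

(-4.0184, 0.3512)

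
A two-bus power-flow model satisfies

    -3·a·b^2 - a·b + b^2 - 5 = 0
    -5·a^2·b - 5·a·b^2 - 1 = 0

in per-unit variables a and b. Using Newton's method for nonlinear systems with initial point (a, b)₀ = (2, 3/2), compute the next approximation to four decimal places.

(2.1835, 0.2786)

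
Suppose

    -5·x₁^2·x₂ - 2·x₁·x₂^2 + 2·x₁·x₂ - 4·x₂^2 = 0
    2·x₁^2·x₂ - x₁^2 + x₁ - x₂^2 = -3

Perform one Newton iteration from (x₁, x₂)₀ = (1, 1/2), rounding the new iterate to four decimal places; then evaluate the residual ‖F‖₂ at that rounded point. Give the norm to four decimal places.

586.1110

At (1, 1/2): F = (-3.0000, 3.7500).
Jacobian J = [[-10·x₁·x₂ - 2·x₂^2 + 2·x₂, -5·x₁^2 - 4·x₁·x₂ + 2·x₁ - 8·x₂], [4·x₁·x₂ - 2·x₁ + 1, 2·x₁^2 - 2·x₂]].
At the point, J = [[-4.5000, -9.0000], [1.0000, 1.0000]] (det J = 4.5000).
Solving J·Δ = −F gives Δ = (-6.8333, 3.0833).
Then the next iterate is (x₁, x₂)₁ = (-5.8333, 3.5833).
Re-evaluating at (-5.8333, 3.5833): F = (-553.017199, 194.159957), so ‖F‖₂ = 586.1110.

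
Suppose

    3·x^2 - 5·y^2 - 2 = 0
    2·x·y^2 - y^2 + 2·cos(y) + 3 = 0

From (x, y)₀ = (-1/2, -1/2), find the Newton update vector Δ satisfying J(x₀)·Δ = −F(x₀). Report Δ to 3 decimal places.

(-2.520, -1.012)

At (-1/2, -1/2): F = (-2.500, 4.25517).
Jacobian J = [[6·x, -10·y], [2·y^2, 4·x·y - 2·y - 2·sin(y)]].
At the point, J = [[-3.000, 5.000], [0.500, 2.95885]] (det J = -11.37655).
Solving J·Δ = −F gives Δ = (-2.520, -1.012).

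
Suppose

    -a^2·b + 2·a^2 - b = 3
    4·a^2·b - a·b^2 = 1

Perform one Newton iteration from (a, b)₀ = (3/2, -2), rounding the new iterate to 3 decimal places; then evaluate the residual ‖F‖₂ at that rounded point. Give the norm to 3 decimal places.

At (3/2, -2): F = (8.000, -25.000).
Jacobian J = [[-2·a·b + 4·a, -a^2 - 1], [8·a·b - b^2, 4·a^2 - 2·a·b]].
At the point, J = [[12.000, -3.250], [-28.000, 15.000]] (det J = 89.000).
Solving J·Δ = −F gives Δ = (-0.435, 0.854).
Then the next iterate is (a, b)₁ = (1.065, -1.146).
Re-evaluating at (1.065, -1.146): F = (1.71427, -7.59797), so ‖F‖₂ = 7.789.

7.789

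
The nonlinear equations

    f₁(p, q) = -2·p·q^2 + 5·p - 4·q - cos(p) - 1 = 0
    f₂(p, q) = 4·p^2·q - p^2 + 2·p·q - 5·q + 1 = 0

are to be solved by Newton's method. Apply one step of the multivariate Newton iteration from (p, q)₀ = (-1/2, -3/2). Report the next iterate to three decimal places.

At (-1/2, -3/2): F = (3.87242, 8.250).
Jacobian J = [[-2·q^2 + sin(p) + 5, -4·p·q - 4], [8·p·q - 2·p + 2·q, 4·p^2 + 2·p - 5]].
At the point, J = [[0.02057, -7.000], [4.000, -5.000]] (det J = 27.89713).
Solving J·Δ = −F gives Δ = (-1.376, 0.549).
Then the next iterate is (p, q)₁ = (-1.876, -0.951).

(-1.876, -0.951)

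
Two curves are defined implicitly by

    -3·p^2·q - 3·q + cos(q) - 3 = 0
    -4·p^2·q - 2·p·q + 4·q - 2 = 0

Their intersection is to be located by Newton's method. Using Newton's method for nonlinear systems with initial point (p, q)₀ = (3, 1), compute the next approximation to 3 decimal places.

At (3, 1): F = (-32.45970, -40.000).
Jacobian J = [[-6·p·q, -3·p^2 - sin(q) - 3], [-8·p·q - 2·q, -4·p^2 - 2·p + 4]].
At the point, J = [[-18.000, -30.84147], [-26.000, -38.000]] (det J = -117.87825).
Solving J·Δ = −F gives Δ = (-0.002, -1.052).
Then the next iterate is (p, q)₁ = (2.998, -0.052).

(2.998, -0.052)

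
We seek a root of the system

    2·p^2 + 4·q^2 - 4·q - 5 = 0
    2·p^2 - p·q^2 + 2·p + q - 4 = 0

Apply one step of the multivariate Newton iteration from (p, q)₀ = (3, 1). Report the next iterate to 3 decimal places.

At (3, 1): F = (13.000, 18.000).
Jacobian J = [[4·p, 8·q - 4], [4·p - q^2 + 2, -2·p·q + 1]].
At the point, J = [[12.000, 4.000], [13.000, -5.000]] (det J = -112.000).
Solving J·Δ = −F gives Δ = (-1.223, 0.420).
Then the next iterate is (p, q)₁ = (1.777, 1.420).

(1.777, 1.420)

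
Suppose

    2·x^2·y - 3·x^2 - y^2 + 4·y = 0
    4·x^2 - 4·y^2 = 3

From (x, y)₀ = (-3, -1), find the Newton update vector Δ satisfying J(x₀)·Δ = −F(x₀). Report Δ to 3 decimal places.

(1.343, 0.404)

At (-3, -1): F = (-50.000, 29.000).
Jacobian J = [[4·x·y - 6·x, 2·x^2 - 2·y + 4], [8·x, -8·y]].
At the point, J = [[30.000, 24.000], [-24.000, 8.000]] (det J = 816.000).
Solving J·Δ = −F gives Δ = (1.343, 0.404).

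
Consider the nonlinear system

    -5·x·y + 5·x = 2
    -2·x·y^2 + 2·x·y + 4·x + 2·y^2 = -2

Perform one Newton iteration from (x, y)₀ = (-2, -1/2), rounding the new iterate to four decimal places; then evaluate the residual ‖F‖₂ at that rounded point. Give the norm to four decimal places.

At (-2, -1/2): F = (-17.0000, -2.5000).
Jacobian J = [[-5·y + 5, -5·x], [-2·y^2 + 2·y + 4, -4·x·y + 2·x + 4·y]].
At the point, J = [[7.5000, 10.0000], [2.5000, -10.0000]] (det J = -100.0000).
Solving J·Δ = −F gives Δ = (1.9500, 0.2375).
Then the next iterate is (x, y)₁ = (-0.0500, -0.2625).
Re-evaluating at (-0.0500, -0.2625): F = (-2.315625, 1.970953), so ‖F‖₂ = 3.0409.

3.0409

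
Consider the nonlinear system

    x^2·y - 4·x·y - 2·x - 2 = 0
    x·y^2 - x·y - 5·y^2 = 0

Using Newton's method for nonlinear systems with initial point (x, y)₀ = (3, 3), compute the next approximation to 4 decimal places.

(7.1429, 2.8571)

At (3, 3): F = (-17.0000, -27.0000).
Jacobian J = [[2·x·y - 4·y - 2, x^2 - 4·x], [y^2 - y, 2·x·y - x - 10·y]].
At the point, J = [[4.0000, -3.0000], [6.0000, -15.0000]] (det J = -42.0000).
Solving J·Δ = −F gives Δ = (4.1429, -0.1429).
Then the next iterate is (x, y)₁ = (7.1429, 2.8571).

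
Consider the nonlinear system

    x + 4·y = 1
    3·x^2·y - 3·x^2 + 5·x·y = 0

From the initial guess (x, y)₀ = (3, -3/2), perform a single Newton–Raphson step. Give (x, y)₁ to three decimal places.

At (3, -3/2): F = (-4.000, -90.000).
Jacobian J = [[1, 4], [6·x·y - 6·x + 5·y, 3·x^2 + 5·x]].
At the point, J = [[1.000, 4.000], [-52.500, 42.000]] (det J = 252.000).
Solving J·Δ = −F gives Δ = (-0.762, 1.190).
Then the next iterate is (x, y)₁ = (2.238, -0.310).

(2.238, -0.310)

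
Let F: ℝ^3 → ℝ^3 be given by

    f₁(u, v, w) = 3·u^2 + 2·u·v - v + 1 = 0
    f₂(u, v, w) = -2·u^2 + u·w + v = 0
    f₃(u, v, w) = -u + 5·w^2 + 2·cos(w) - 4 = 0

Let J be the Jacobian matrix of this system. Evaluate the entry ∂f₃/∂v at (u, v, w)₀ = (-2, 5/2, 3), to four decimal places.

0.0000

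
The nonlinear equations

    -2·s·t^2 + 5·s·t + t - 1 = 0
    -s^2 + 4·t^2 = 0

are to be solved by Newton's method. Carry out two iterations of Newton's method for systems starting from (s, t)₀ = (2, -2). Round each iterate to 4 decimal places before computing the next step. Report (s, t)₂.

(0.6094, -0.5268)

At (2, -2): F = (-39.0000, 12.0000).
Jacobian J = [[-2·t^2 + 5·t, -4·s·t + 5·s + 1], [-2·s, 8·t]].
At the point, J = [[-18.0000, 27.0000], [-4.0000, -16.0000]] (det J = 396.0000).
Solving J·Δ = −F gives Δ = (-0.7576, 0.9394).
Then the next iterate is (s, t)₁ = (1.2424, -1.0606).
Round to (1.2424, -1.0606) and repeat: F = (-11.444130, 2.955932), J = [[-7.552745, 12.482758], [-2.4848, -8.4848]].
Δ = (-0.6330, 0.5338), so (s, t)₂ = (0.6094, -0.5268).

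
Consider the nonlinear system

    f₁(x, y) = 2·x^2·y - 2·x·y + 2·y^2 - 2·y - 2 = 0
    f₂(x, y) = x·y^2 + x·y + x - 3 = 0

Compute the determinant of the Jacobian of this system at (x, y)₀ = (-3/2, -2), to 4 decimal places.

J = [[4·x·y - 2·y, 2·x^2 - 2·x + 4·y - 2], [y^2 + y + 1, 2·x·y + x]].
At the point, J = [[16.0000, -2.5000], [3.0000, 4.5000]].
det J = 79.5000.

79.5000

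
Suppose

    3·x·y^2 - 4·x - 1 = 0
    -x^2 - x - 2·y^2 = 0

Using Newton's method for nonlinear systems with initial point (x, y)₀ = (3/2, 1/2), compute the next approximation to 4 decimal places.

At (3/2, 1/2): F = (-5.8750, -4.2500).
Jacobian J = [[3·y^2 - 4, 6·x·y], [-2·x - 1, -4·y]].
At the point, J = [[-3.2500, 4.5000], [-4.0000, -2.0000]] (det J = 24.5000).
Solving J·Δ = −F gives Δ = (-1.2602, 0.3954).
Then the next iterate is (x, y)₁ = (0.2398, 0.8954).

(0.2398, 0.8954)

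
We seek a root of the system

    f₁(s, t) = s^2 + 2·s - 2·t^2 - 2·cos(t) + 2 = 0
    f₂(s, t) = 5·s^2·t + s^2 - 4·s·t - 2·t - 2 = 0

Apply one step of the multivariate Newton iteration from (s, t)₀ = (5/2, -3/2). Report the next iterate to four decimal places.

At (5/2, -3/2): F = (8.608526, -24.6250).
Jacobian J = [[2·s + 2, -4·t + 2·sin(t)], [10·s·t + 2·s - 4·t, 5·s^2 - 4·s - 2]].
At the point, J = [[7.0000, 4.005010], [-26.5000, 19.2500]] (det J = 240.882766).
Solving J·Δ = −F gives Δ = (-1.0974, -0.2314).
Then the next iterate is (s, t)₁ = (1.4026, -1.7314).

(1.4026, -1.7314)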